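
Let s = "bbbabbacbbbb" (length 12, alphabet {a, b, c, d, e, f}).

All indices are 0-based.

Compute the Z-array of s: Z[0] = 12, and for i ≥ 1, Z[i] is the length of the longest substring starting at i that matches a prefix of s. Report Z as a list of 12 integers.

Z[0]=12
i=1: i≥r, start 0; Z[1]=2 grow→box=[1,3)
i=2: min(r-i=1, Z[1]=2)=1; Z[2]=1
i=3: i≥r, start 0; Z[3]=0
i=4: i≥r, start 0; Z[4]=2 grow→box=[4,6)
i=5: min(r-i=1, Z[1]=2)=1; Z[5]=1
i=6: i≥r, start 0; Z[6]=0
i=7: i≥r, start 0; Z[7]=0
i=8: i≥r, start 0; Z[8]=3 grow→box=[8,11)
i=9: min(r-i=2, Z[1]=2)=2; Z[9]=3 grow→box=[9,12)
i=10: min(r-i=2, Z[1]=2)=2; Z[10]=2
i=11: min(r-i=1, Z[2]=1)=1; Z[11]=1

[12, 2, 1, 0, 2, 1, 0, 0, 3, 3, 2, 1]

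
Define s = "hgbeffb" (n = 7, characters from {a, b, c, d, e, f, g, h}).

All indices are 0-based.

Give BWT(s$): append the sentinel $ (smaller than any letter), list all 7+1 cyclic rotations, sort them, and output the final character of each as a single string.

bfgbfeh$

rank  rotation  last
    0  $hgbeffb  b
    1  b$hgbeff  f
    2  beffb$hg  g
    3  effb$hgb  b
    4  fb$hgbef  f
    5  ffb$hgbe  e
    6  gbeffb$h  h
    7  hgbeffb$  $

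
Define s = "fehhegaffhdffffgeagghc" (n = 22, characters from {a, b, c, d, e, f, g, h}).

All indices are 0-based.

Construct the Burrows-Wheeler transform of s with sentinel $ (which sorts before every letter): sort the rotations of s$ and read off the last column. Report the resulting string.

rank  rotation                 last
    0  $fehhegaffhdffffgeagghc  c
    1  affhdffffgeagghc$fehheg  g
    2  agghc$fehhegaffhdffffge  e
    3  c$fehhegaffhdffffgeaggh  h
    4  dffffgeagghc$fehhegaffh  h
    5  eagghc$fehhegaffhdffffg  g
    6  egaffhdffffgeagghc$fehh  h
    7  ehhegaffhdffffgeagghc$f  f
    8  fehhegaffhdffffgeagghc$  $
    9  ffffgeagghc$fehhegaffhd  d
   10  fffgeagghc$fehhegaffhdf  f
   11  ffgeagghc$fehhegaffhdff  f
   12  ffhdffffgeagghc$fehhega  a
   13  fgeagghc$fehhegaffhdfff  f
   14  fhdffffgeagghc$fehhegaf  f
   15  gaffhdffffgeagghc$fehhe  e
   16  geagghc$fehhegaffhdffff  f
   17  gghc$fehhegaffhdffffgea  a
   18  ghc$fehhegaffhdffffgeag  g
   19  hc$fehhegaffhdffffgeagg  g
   20  hdffffgeagghc$fehhegaff  f
   21  hegaffhdffffgeagghc$feh  h
   22  hhegaffhdffffgeagghc$fe  e

cgehhghf$dffaffefaggfhe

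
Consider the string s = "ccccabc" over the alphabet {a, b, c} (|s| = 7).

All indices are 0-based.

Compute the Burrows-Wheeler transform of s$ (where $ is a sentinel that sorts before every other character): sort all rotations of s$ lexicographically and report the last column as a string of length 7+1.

ccabccc$

rank  rotation  last
    0  $ccccabc  c
    1  abc$cccc  c
    2  bc$cccca  a
    3  c$ccccab  b
    4  cabc$ccc  c
    5  ccabc$cc  c
    6  cccabc$c  c
    7  ccccabc$  $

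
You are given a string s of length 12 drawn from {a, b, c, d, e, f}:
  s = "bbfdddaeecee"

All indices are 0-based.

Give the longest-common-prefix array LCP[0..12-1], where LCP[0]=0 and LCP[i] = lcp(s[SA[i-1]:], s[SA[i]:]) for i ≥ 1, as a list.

rank | idx | suffix
   0 |   6 | aeecee
   1 |   0 | bbfdddaeecee
   2 |   1 | bfdddaeecee
   3 |   9 | cee
   4 |   5 | daeecee
   5 |   4 | ddaeecee
   6 |   3 | dddaeecee
   7 |  11 | e
   8 |   8 | ecee
   9 |  10 | ee
  10 |   7 | eecee
  11 |   2 | fdddaeecee

SA = [6, 0, 1, 9, 5, 4, 3, 11, 8, 10, 7, 2]
i: (SA[i-1],SA[i]) lcp shared
  1: (6,0) 0 ''
  2: (0,1) 1 'b'
  3: (1,9) 0 ''
  4: (9,5) 0 ''
  5: (5,4) 1 'd'
  6: (4,3) 2 'dd'
  7: (3,11) 0 ''
  8: (11,8) 1 'e'
  9: (8,10) 1 'e'
  10: (10,7) 2 'ee'
  11: (7,2) 0 ''

[0, 0, 1, 0, 0, 1, 2, 0, 1, 1, 2, 0]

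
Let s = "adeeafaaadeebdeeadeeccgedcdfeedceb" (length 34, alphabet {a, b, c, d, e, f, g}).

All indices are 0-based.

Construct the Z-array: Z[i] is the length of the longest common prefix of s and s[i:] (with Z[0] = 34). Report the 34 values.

Z[0]=34
i=1: fresh scan; Z[1]=0
i=2: fresh scan; Z[2]=0
i=3: fresh scan; Z[3]=0
i=4: fresh scan; Z[4]=1 grow→box=[4,5)
i=5: fresh scan; Z[5]=0
i=6: fresh scan; Z[6]=1 grow→box=[6,7)
i=7: fresh scan; Z[7]=1 grow→box=[7,8)
i=8: fresh scan; Z[8]=4 grow→box=[8,12)
i=9: min(r-i=3, Z[1]=0)=0; Z[9]=0
i=10: min(r-i=2, Z[2]=0)=0; Z[10]=0
i=11: min(r-i=1, Z[3]=0)=0; Z[11]=0
i=12: fresh scan; Z[12]=0
i=13: fresh scan; Z[13]=0
i=14: fresh scan; Z[14]=0
i=15: fresh scan; Z[15]=0
i=16: fresh scan; Z[16]=4 grow→box=[16,20)
i=17: min(r-i=3, Z[1]=0)=0; Z[17]=0
i=18: min(r-i=2, Z[2]=0)=0; Z[18]=0
i=19: min(r-i=1, Z[3]=0)=0; Z[19]=0
i=20: fresh scan; Z[20]=0
i=21: fresh scan; Z[21]=0
i=22: fresh scan; Z[22]=0
i=23: fresh scan; Z[23]=0
i=24: fresh scan; Z[24]=0
i=25: fresh scan; Z[25]=0
i=26: fresh scan; Z[26]=0
i=27: fresh scan; Z[27]=0
i=28: fresh scan; Z[28]=0
i=29: fresh scan; Z[29]=0
i=30: fresh scan; Z[30]=0
i=31: fresh scan; Z[31]=0
i=32: fresh scan; Z[32]=0
i=33: fresh scan; Z[33]=0

[34, 0, 0, 0, 1, 0, 1, 1, 4, 0, 0, 0, 0, 0, 0, 0, 4, 0, 0, 0, 0, 0, 0, 0, 0, 0, 0, 0, 0, 0, 0, 0, 0, 0]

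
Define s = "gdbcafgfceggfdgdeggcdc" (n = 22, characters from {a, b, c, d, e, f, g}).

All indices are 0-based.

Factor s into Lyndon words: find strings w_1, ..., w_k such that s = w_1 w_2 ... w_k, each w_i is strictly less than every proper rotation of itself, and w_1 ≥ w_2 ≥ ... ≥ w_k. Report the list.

["g", "d", "bc", "afgfceggfdgdeggcdc"]

emit factor 1: 'g' (i=0, period=1)
emit factor 2: 'd' (i=1, period=1)
emit factor 3: 'bc' (i=2, period=2)
emit factor 4: 'afgfceggfdgdeggcdc' (i=4, period=18)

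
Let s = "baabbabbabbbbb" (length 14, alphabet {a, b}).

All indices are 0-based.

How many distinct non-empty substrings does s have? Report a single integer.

rank→(start, suffix):
  0 → (1, 'aabbabbabbbbb')
  1 → (2, 'abbabbabbbbb')
  2 → (5, 'abbabbbbb')
  3 → (8, 'abbbbb')
  4 → (13, 'b')
  5 → (0, 'baabbabbabbbbb')
  6 → (4, 'babbabbbbb')
  7 → (7, 'babbbbb')
  8 → (12, 'bb')
  9 → (3, 'bbabbabbbbb')
  10 → (6, 'bbabbbbb')
  11 → (11, 'bbb')
  12 → (10, 'bbbb')
  13 → (9, 'bbbbb')

SA = [1, 2, 5, 8, 13, 0, 4, 7, 12, 3, 6, 11, 10, 9]
[i] adj suffixes → lcp
  [1] 1/2 → 1 ('a')
  [2] 2/5 → 6 ('abbabb')
  [3] 5/8 → 3 ('abb')
  [4] 8/13 → 0 ('')
  [5] 13/0 → 1 ('b')
  [6] 0/4 → 2 ('ba')
  [7] 4/7 → 4 ('babb')
  [8] 7/12 → 1 ('b')
  [9] 12/3 → 2 ('bb')
  [10] 3/6 → 5 ('bbabb')
  [11] 6/11 → 2 ('bb')
  [12] 11/10 → 3 ('bbb')
  [13] 10/9 → 4 ('bbbb')

n(n+1)/2 = 14·15/2 = 105
Σ LCP = 0 + 1 + 6 + 3 + 0 + 1 + 2 + 4 + 1 + 2 + 5 + 2 + 3 + 4 = 34
distinct = 105 − 34 = 71

71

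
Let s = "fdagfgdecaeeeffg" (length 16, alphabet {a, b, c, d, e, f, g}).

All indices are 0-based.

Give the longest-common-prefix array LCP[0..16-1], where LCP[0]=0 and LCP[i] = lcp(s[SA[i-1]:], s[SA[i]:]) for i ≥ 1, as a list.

rank→(start, suffix):
  0 → (9, 'aeeeffg')
  1 → (2, 'agfgdecaeeeffg')
  2 → (8, 'caeeeffg')
  3 → (1, 'dagfgdecaeeeffg')
  4 → (6, 'decaeeeffg')
  5 → (7, 'ecaeeeffg')
  6 → (10, 'eeeffg')
  7 → (11, 'eeffg')
  8 → (12, 'effg')
  9 → (0, 'fdagfgdecaeeeffg')
  10 → (13, 'ffg')
  11 → (14, 'fg')
  12 → (4, 'fgdecaeeeffg')
  13 → (15, 'g')
  14 → (5, 'gdecaeeeffg')
  15 → (3, 'gfgdecaeeeffg')

SA = [9, 2, 8, 1, 6, 7, 10, 11, 12, 0, 13, 14, 4, 15, 5, 3]
rank  pair      lcp
   1  s[9:],s[2:]  1  'a'
   2  s[2:],s[8:]  0  ''
   3  s[8:],s[1:]  0  ''
   4  s[1:],s[6:]  1  'd'
   5  s[6:],s[7:]  0  ''
   6  s[7:],s[10:]  1  'e'
   7  s[10:],s[11:]  2  'ee'
   8  s[11:],s[12:]  1  'e'
   9  s[12:],s[0:]  0  ''
  10  s[0:],s[13:]  1  'f'
  11  s[13:],s[14:]  1  'f'
  12  s[14:],s[4:]  2  'fg'
  13  s[4:],s[15:]  0  ''
  14  s[15:],s[5:]  1  'g'
  15  s[5:],s[3:]  1  'g'

[0, 1, 0, 0, 1, 0, 1, 2, 1, 0, 1, 1, 2, 0, 1, 1]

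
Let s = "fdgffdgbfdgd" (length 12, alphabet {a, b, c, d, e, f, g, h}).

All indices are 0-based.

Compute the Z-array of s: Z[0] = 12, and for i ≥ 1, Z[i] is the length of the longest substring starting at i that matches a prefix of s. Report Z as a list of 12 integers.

[12, 0, 0, 1, 3, 0, 0, 0, 3, 0, 0, 0]

Z[0]=12
i=1: outside box; Z[1]=0
i=2: outside box; Z[2]=0
i=3: outside box; Z[3]=1 extend→box=[3,4)
i=4: outside box; Z[4]=3 extend→box=[4,7)
i=5: min(r-i=2, Z[1]=0)=0; Z[5]=0
i=6: min(r-i=1, Z[2]=0)=0; Z[6]=0
i=7: outside box; Z[7]=0
i=8: outside box; Z[8]=3 extend→box=[8,11)
i=9: min(r-i=2, Z[1]=0)=0; Z[9]=0
i=10: min(r-i=1, Z[2]=0)=0; Z[10]=0
i=11: outside box; Z[11]=0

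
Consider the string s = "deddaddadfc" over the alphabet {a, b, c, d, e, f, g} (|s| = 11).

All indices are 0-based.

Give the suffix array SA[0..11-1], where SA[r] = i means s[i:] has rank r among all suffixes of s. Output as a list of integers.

rank | idx | suffix
   0 |   4 | addadfc
   1 |   7 | adfc
   2 |  10 | c
   3 |   3 | daddadfc
   4 |   6 | dadfc
   5 |   2 | ddaddadfc
   6 |   5 | ddadfc
   7 |   0 | deddaddadfc
   8 |   8 | dfc
   9 |   1 | eddaddadfc
  10 |   9 | fc

[4, 7, 10, 3, 6, 2, 5, 0, 8, 1, 9]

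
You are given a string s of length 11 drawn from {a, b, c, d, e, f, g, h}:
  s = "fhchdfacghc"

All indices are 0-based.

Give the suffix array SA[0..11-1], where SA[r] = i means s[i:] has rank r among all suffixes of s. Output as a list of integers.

sorted suffixes:
  #0 SA[0]=6  'acghc'
  #1 SA[1]=10  'c'
  #2 SA[2]=7  'cghc'
  #3 SA[3]=2  'chdfacghc'
  #4 SA[4]=4  'dfacghc'
  #5 SA[5]=5  'facghc'
  #6 SA[6]=0  'fhchdfacghc'
  #7 SA[7]=8  'ghc'
  #8 SA[8]=9  'hc'
  #9 SA[9]=1  'hchdfacghc'
  #10 SA[10]=3  'hdfacghc'

[6, 10, 7, 2, 4, 5, 0, 8, 9, 1, 3]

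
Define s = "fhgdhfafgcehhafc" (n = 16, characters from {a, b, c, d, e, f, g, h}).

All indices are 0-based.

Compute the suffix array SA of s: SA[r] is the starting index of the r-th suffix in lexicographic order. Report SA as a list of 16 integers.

[13, 6, 15, 9, 3, 10, 5, 14, 7, 0, 8, 2, 12, 4, 1, 11]

sorted suffixes:
  #0 SA[0]=13  'afc'
  #1 SA[1]=6  'afgcehhafc'
  #2 SA[2]=15  'c'
  #3 SA[3]=9  'cehhafc'
  #4 SA[4]=3  'dhfafgcehhafc'
  #5 SA[5]=10  'ehhafc'
  #6 SA[6]=5  'fafgcehhafc'
  #7 SA[7]=14  'fc'
  #8 SA[8]=7  'fgcehhafc'
  #9 SA[9]=0  'fhgdhfafgcehhafc'
  #10 SA[10]=8  'gcehhafc'
  #11 SA[11]=2  'gdhfafgcehhafc'
  #12 SA[12]=12  'hafc'
  #13 SA[13]=4  'hfafgcehhafc'
  #14 SA[14]=1  'hgdhfafgcehhafc'
  #15 SA[15]=11  'hhafc'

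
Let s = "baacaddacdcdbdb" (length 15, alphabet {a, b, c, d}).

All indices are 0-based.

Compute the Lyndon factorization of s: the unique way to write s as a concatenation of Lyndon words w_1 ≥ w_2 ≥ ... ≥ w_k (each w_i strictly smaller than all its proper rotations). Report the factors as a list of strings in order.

emit factor 1: 'b' (i=0, period=1)
emit factor 2: 'aacaddacdcdbdb' (i=1, period=14)

["b", "aacaddacdcdbdb"]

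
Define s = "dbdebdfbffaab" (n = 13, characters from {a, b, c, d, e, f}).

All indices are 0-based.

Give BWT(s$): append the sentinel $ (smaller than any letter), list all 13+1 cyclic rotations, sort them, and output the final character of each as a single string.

rank  rotation        last
    0  $dbdebdfbffaab  b
    1  aab$dbdebdfbff  f
    2  ab$dbdebdfbffa  a
    3  b$dbdebdfbffaa  a
    4  bdebdfbffaab$d  d
    5  bdfbffaab$dbde  e
    6  bffaab$dbdebdf  f
    7  dbdebdfbffaab$  $
    8  debdfbffaab$db  b
    9  dfbffaab$dbdeb  b
   10  ebdfbffaab$dbd  d
   11  faab$dbdebdfbf  f
   12  fbffaab$dbdebd  d
   13  ffaab$dbdebdfb  b

bfaadef$bbdfdb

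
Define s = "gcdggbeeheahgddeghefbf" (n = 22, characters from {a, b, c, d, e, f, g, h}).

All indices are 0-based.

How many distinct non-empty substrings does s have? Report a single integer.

rank→(start, suffix):
  0 → (10, 'ahgddeghefbf')
  1 → (5, 'beeheahgddeghefbf')
  2 → (20, 'bf')
  3 → (1, 'cdggbeeheahgddeghefbf')
  4 → (13, 'ddeghefbf')
  5 → (14, 'deghefbf')
  6 → (2, 'dggbeeheahgddeghefbf')
  7 → (9, 'eahgddeghefbf')
  8 → (6, 'eeheahgddeghefbf')
  9 → (18, 'efbf')
  10 → (15, 'eghefbf')
  11 → (7, 'eheahgddeghefbf')
  12 → (21, 'f')
  13 → (19, 'fbf')
  14 → (4, 'gbeeheahgddeghefbf')
  15 → (0, 'gcdggbeeheahgddeghefbf')
  16 → (12, 'gddeghefbf')
  17 → (3, 'ggbeeheahgddeghefbf')
  18 → (16, 'ghefbf')
  19 → (8, 'heahgddeghefbf')
  20 → (17, 'hefbf')
  21 → (11, 'hgddeghefbf')

SA = [10, 5, 20, 1, 13, 14, 2, 9, 6, 18, 15, 7, 21, 19, 4, 0, 12, 3, 16, 8, 17, 11]
rank  pair      lcp
   1  s[10:],s[5:]  0  ''
   2  s[5:],s[20:]  1  'b'
   3  s[20:],s[1:]  0  ''
   4  s[1:],s[13:]  0  ''
   5  s[13:],s[14:]  1  'd'
   6  s[14:],s[2:]  1  'd'
   7  s[2:],s[9:]  0  ''
   8  s[9:],s[6:]  1  'e'
   9  s[6:],s[18:]  1  'e'
  10  s[18:],s[15:]  1  'e'
  11  s[15:],s[7:]  1  'e'
  12  s[7:],s[21:]  0  ''
  13  s[21:],s[19:]  1  'f'
  14  s[19:],s[4:]  0  ''
  15  s[4:],s[0:]  1  'g'
  16  s[0:],s[12:]  1  'g'
  17  s[12:],s[3:]  1  'g'
  18  s[3:],s[16:]  1  'g'
  19  s[16:],s[8:]  0  ''
  20  s[8:],s[17:]  2  'he'
  21  s[17:],s[11:]  1  'h'

n(n+1)/2 = 22·23/2 = 253
Σ LCP = 0 + 0 + 1 + 0 + 0 + 1 + 1 + 0 + 1 + 1 + 1 + 1 + 0 + 1 + 0 + 1 + 1 + 1 + 1 + 0 + 2 + 1 = 15
distinct = 253 − 15 = 238

238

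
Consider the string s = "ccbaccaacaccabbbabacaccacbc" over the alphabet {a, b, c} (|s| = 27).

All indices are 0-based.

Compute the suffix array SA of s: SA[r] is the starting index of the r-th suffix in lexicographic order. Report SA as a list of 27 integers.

[6, 16, 12, 7, 18, 23, 3, 9, 20, 15, 17, 2, 14, 13, 25, 26, 5, 11, 22, 8, 19, 1, 24, 4, 10, 21, 0]

rank→(start, suffix):
  0 → (6, 'aacaccabbbabacaccacbc')
  1 → (16, 'abacaccacbc')
  2 → (12, 'abbbabacaccacbc')
  3 → (7, 'acaccabbbabacaccacbc')
  4 → (18, 'acaccacbc')
  5 → (23, 'acbc')
  6 → (3, 'accaacaccabbbabacaccacbc')
  7 → (9, 'accabbbabacaccacbc')
  8 → (20, 'accacbc')
  9 → (15, 'babacaccacbc')
  10 → (17, 'bacaccacbc')
  11 → (2, 'baccaacaccabbbabacaccacbc')
  12 → (14, 'bbabacaccacbc')
  13 → (13, 'bbbabacaccacbc')
  14 → (25, 'bc')
  15 → (26, 'c')
  16 → (5, 'caacaccabbbabacaccacbc')
  17 → (11, 'cabbbabacaccacbc')
  18 → (22, 'cacbc')
  19 → (8, 'caccabbbabacaccacbc')
  20 → (19, 'caccacbc')
  21 → (1, 'cbaccaacaccabbbabacaccacbc')
  22 → (24, 'cbc')
  23 → (4, 'ccaacaccabbbabacaccacbc')
  24 → (10, 'ccabbbabacaccacbc')
  25 → (21, 'ccacbc')
  26 → (0, 'ccbaccaacaccabbbabacaccacbc')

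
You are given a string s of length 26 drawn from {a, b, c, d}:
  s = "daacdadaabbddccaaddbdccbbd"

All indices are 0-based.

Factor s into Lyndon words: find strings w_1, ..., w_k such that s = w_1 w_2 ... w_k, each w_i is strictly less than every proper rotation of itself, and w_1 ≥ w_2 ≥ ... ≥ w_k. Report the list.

["d", "aacdad", "aabbddccaaddbdccbbd"]

emit factor 1: 'd' (i=0, period=1)
emit factor 2: 'aacdad' (i=1, period=6)
emit factor 3: 'aabbddccaaddbdccbbd' (i=7, period=19)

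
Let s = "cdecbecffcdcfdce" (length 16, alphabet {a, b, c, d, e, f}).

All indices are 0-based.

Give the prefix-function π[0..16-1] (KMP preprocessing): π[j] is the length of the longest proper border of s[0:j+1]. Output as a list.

[0, 0, 0, 1, 0, 0, 1, 0, 0, 1, 2, 1, 0, 0, 1, 0]

π[0] = 0
j=1 s[j]='d': π[1]=0 (border '')
j=2 s[j]='e': π[2]=0 (border '')
j=3 s[j]='c': π[3]=1 (border 'c')
j=4 s[j]='b': k: 1→0; π[4]=0 (border '')
j=5 s[j]='e': π[5]=0 (border '')
j=6 s[j]='c': π[6]=1 (border 'c')
j=7 s[j]='f': k: 1→0; π[7]=0 (border '')
j=8 s[j]='f': π[8]=0 (border '')
j=9 s[j]='c': π[9]=1 (border 'c')
j=10 s[j]='d': π[10]=2 (border 'cd')
j=11 s[j]='c': k: 2→0; π[11]=1 (border 'c')
j=12 s[j]='f': k: 1→0; π[12]=0 (border '')
j=13 s[j]='d': π[13]=0 (border '')
j=14 s[j]='c': π[14]=1 (border 'c')
j=15 s[j]='e': k: 1→0; π[15]=0 (border '')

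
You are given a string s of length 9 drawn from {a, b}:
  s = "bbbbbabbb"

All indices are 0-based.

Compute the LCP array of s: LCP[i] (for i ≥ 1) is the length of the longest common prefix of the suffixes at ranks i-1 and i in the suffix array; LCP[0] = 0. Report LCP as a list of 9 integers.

sorted suffixes:
  #0 SA[0]=5  'abbb'
  #1 SA[1]=8  'b'
  #2 SA[2]=4  'babbb'
  #3 SA[3]=7  'bb'
  #4 SA[4]=3  'bbabbb'
  #5 SA[5]=6  'bbb'
  #6 SA[6]=2  'bbbabbb'
  #7 SA[7]=1  'bbbbabbb'
  #8 SA[8]=0  'bbbbbabbb'

SA = [5, 8, 4, 7, 3, 6, 2, 1, 0]
i: (SA[i-1],SA[i]) lcp shared
  1: (5,8) 0 ''
  2: (8,4) 1 'b'
  3: (4,7) 1 'b'
  4: (7,3) 2 'bb'
  5: (3,6) 2 'bb'
  6: (6,2) 3 'bbb'
  7: (2,1) 3 'bbb'
  8: (1,0) 4 'bbbb'

[0, 0, 1, 1, 2, 2, 3, 3, 4]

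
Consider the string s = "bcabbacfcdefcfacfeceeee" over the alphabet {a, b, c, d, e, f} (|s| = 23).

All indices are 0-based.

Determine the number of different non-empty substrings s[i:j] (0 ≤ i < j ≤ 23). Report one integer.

rank→(start, suffix):
  0 → (2, 'abbacfcdefcfacfeceeee')
  1 → (5, 'acfcdefcfacfeceeee')
  2 → (14, 'acfeceeee')
  3 → (4, 'bacfcdefcfacfeceeee')
  4 → (3, 'bbacfcdefcfacfeceeee')
  5 → (0, 'bcabbacfcdefcfacfeceeee')
  6 → (1, 'cabbacfcdefcfacfeceeee')
  7 → (8, 'cdefcfacfeceeee')
  8 → (18, 'ceeee')
  9 → (12, 'cfacfeceeee')
  10 → (6, 'cfcdefcfacfeceeee')
  11 → (15, 'cfeceeee')
  12 → (9, 'defcfacfeceeee')
  13 → (22, 'e')
  14 → (17, 'eceeee')
  15 → (21, 'ee')
  16 → (20, 'eee')
  17 → (19, 'eeee')
  18 → (10, 'efcfacfeceeee')
  19 → (13, 'facfeceeee')
  20 → (7, 'fcdefcfacfeceeee')
  21 → (11, 'fcfacfeceeee')
  22 → (16, 'feceeee')

SA = [2, 5, 14, 4, 3, 0, 1, 8, 18, 12, 6, 15, 9, 22, 17, 21, 20, 19, 10, 13, 7, 11, 16]
[i] adj suffixes → lcp
  [1] 2/5 → 1 ('a')
  [2] 5/14 → 3 ('acf')
  [3] 14/4 → 0 ('')
  [4] 4/3 → 1 ('b')
  [5] 3/0 → 1 ('b')
  [6] 0/1 → 0 ('')
  [7] 1/8 → 1 ('c')
  [8] 8/18 → 1 ('c')
  [9] 18/12 → 1 ('c')
  [10] 12/6 → 2 ('cf')
  [11] 6/15 → 2 ('cf')
  [12] 15/9 → 0 ('')
  [13] 9/22 → 0 ('')
  [14] 22/17 → 1 ('e')
  [15] 17/21 → 1 ('e')
  [16] 21/20 → 2 ('ee')
  [17] 20/19 → 3 ('eee')
  [18] 19/10 → 1 ('e')
  [19] 10/13 → 0 ('')
  [20] 13/7 → 1 ('f')
  [21] 7/11 → 2 ('fc')
  [22] 11/16 → 1 ('f')

n(n+1)/2 = 23·24/2 = 276
Σ LCP = 0 + 1 + 3 + 0 + 1 + 1 + 0 + 1 + 1 + 1 + 2 + 2 + 0 + 0 + 1 + 1 + 2 + 3 + 1 + 0 + 1 + 2 + 1 = 25
distinct = 276 − 25 = 251

251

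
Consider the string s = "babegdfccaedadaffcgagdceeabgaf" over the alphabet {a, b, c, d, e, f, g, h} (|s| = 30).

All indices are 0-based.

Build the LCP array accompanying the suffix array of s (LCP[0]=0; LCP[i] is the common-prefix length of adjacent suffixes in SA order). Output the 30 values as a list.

rank→(start, suffix):
  0 → (1, 'abegdfccaedadaffcgagdceeabgaf')
  1 → (25, 'abgaf')
  2 → (12, 'adaffcgagdceeabgaf')
  3 → (9, 'aedadaffcgagdceeabgaf')
  4 → (28, 'af')
  5 → (14, 'affcgagdceeabgaf')
  6 → (19, 'agdceeabgaf')
  7 → (0, 'babegdfccaedadaffcgagdceeabgaf')
  8 → (2, 'begdfccaedadaffcgagdceeabgaf')
  9 → (26, 'bgaf')
  10 → (8, 'caedadaffcgagdceeabgaf')
  11 → (7, 'ccaedadaffcgagdceeabgaf')
  12 → (22, 'ceeabgaf')
  13 → (17, 'cgagdceeabgaf')
  14 → (11, 'dadaffcgagdceeabgaf')
  15 → (13, 'daffcgagdceeabgaf')
  16 → (21, 'dceeabgaf')
  17 → (5, 'dfccaedadaffcgagdceeabgaf')
  18 → (24, 'eabgaf')
  19 → (10, 'edadaffcgagdceeabgaf')
  20 → (23, 'eeabgaf')
  21 → (3, 'egdfccaedadaffcgagdceeabgaf')
  22 → (29, 'f')
  23 → (6, 'fccaedadaffcgagdceeabgaf')
  24 → (16, 'fcgagdceeabgaf')
  25 → (15, 'ffcgagdceeabgaf')
  26 → (27, 'gaf')
  27 → (18, 'gagdceeabgaf')
  28 → (20, 'gdceeabgaf')
  29 → (4, 'gdfccaedadaffcgagdceeabgaf')

SA = [1, 25, 12, 9, 28, 14, 19, 0, 2, 26, 8, 7, 22, 17, 11, 13, 21, 5, 24, 10, 23, 3, 29, 6, 16, 15, 27, 18, 20, 4]
i: (SA[i-1],SA[i]) lcp shared
  1: (1,25) 2 'ab'
  2: (25,12) 1 'a'
  3: (12,9) 1 'a'
  4: (9,28) 1 'a'
  5: (28,14) 2 'af'
  6: (14,19) 1 'a'
  7: (19,0) 0 ''
  8: (0,2) 1 'b'
  9: (2,26) 1 'b'
  10: (26,8) 0 ''
  11: (8,7) 1 'c'
  12: (7,22) 1 'c'
  13: (22,17) 1 'c'
  14: (17,11) 0 ''
  15: (11,13) 2 'da'
  16: (13,21) 1 'd'
  17: (21,5) 1 'd'
  18: (5,24) 0 ''
  19: (24,10) 1 'e'
  20: (10,23) 1 'e'
  21: (23,3) 1 'e'
  22: (3,29) 0 ''
  23: (29,6) 1 'f'
  24: (6,16) 2 'fc'
  25: (16,15) 1 'f'
  26: (15,27) 0 ''
  27: (27,18) 2 'ga'
  28: (18,20) 1 'g'
  29: (20,4) 2 'gd'

[0, 2, 1, 1, 1, 2, 1, 0, 1, 1, 0, 1, 1, 1, 0, 2, 1, 1, 0, 1, 1, 1, 0, 1, 2, 1, 0, 2, 1, 2]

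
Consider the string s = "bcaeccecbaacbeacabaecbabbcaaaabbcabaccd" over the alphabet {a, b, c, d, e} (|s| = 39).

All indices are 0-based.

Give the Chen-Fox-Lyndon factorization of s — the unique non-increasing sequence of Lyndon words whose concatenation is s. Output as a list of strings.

["bc", "aeccecb", "aacbeacabaecbabbc", "aaaabbcabaccd"]

emit factor 1: 'bc' (i=0, period=2)
emit factor 2: 'aeccecb' (i=2, period=7)
emit factor 3: 'aacbeacabaecbabbc' (i=9, period=17)
emit factor 4: 'aaaabbcabaccd' (i=26, period=13)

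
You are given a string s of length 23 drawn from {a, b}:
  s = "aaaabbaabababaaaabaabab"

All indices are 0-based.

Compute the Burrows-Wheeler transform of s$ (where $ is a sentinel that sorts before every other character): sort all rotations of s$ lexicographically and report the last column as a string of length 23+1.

rank  rotation                  last
    0  $aaaabbaabababaaaabaabab  b
    1  aaaabaabab$aaaabbaababab  b
    2  aaaabbaabababaaaabaabab$  $
    3  aaabaabab$aaaabbaabababa  a
    4  aaabbaabababaaaabaabab$a  a
    5  aabaabab$aaaabbaabababaa  a
    6  aabab$aaaabbaabababaaaab  b
    7  aabababaaaabaabab$aaaabb  b
    8  aabbaabababaaaabaabab$aa  a
    9  ab$aaaabbaabababaaaabaab  b
   10  abaaaabaabab$aaaabbaabab  b
   11  abaabab$aaaabbaabababaaa  a
   12  abab$aaaabbaabababaaaaba  a
   13  ababaaaabaabab$aaaabbaab  b
   14  abababaaaabaabab$aaaabba  a
   15  abbaabababaaaabaabab$aaa  a
   16  b$aaaabbaabababaaaabaaba  a
   17  baaaabaabab$aaaabbaababa  a
   18  baabab$aaaabbaabababaaaa  a
   19  baabababaaaabaabab$aaaab  b
   20  bab$aaaabbaabababaaaabaa  a
   21  babaaaabaabab$aaaabbaaba  a
   22  bababaaaabaabab$aaaabbaa  a
   23  bbaabababaaaabaabab$aaaa  a

bb$aaabbabbaabaaaaabaaaa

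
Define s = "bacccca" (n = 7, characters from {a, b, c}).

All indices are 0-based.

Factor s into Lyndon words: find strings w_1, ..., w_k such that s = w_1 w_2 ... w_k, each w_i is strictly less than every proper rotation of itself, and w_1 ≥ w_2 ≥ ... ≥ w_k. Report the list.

emit factor 1: 'b' (i=0, period=1)
emit factor 2: 'acccc' (i=1, period=5)
emit factor 3: 'a' (i=6, period=1)

["b", "acccc", "a"]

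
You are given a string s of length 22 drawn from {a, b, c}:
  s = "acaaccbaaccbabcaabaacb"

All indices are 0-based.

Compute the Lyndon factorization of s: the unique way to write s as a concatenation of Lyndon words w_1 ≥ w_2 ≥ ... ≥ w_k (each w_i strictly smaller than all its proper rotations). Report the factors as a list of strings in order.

emit factor 1: 'ac' (i=0, period=2)
emit factor 2: 'aaccbaaccbabc' (i=2, period=13)
emit factor 3: 'aabaacb' (i=15, period=7)

["ac", "aaccbaaccbabc", "aabaacb"]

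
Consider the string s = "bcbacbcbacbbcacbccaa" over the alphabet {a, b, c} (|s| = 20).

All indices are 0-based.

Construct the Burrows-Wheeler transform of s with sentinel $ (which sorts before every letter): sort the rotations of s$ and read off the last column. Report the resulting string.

aacbbccccbc$ccbbbaaab

rank  rotation               last
    0  $bcbacbcbacbbcacbccaa  a
    1  a$bcbacbcbacbbcacbcca  a
    2  aa$bcbacbcbacbbcacbcc  c
    3  acbbcacbccaa$bcbacbcb  b
    4  acbcbacbbcacbccaa$bcb  b
    5  acbccaa$bcbacbcbacbbc  c
    6  bacbbcacbccaa$bcbacbc  c
    7  bacbcbacbbcacbccaa$bc  c
    8  bbcacbccaa$bcbacbcbac  c
    9  bcacbccaa$bcbacbcbacb  b
   10  bcbacbbcacbccaa$bcbac  c
   11  bcbacbcbacbbcacbccaa$  $
   12  bccaa$bcbacbcbacbbcac  c
   13  caa$bcbacbcbacbbcacbc  c
   14  cacbccaa$bcbacbcbacbb  b
   15  cbacbbcacbccaa$bcbacb  b
   16  cbacbcbacbbcacbccaa$b  b
   17  cbbcacbccaa$bcbacbcba  a
   18  cbcbacbbcacbccaa$bcba  a
   19  cbccaa$bcbacbcbacbbca  a
   20  ccaa$bcbacbcbacbbcacb  b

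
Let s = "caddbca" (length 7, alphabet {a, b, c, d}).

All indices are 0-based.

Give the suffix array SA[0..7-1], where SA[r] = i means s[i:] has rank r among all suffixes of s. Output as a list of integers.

rank | idx | suffix
   0 |   6 | a
   1 |   1 | addbca
   2 |   4 | bca
   3 |   5 | ca
   4 |   0 | caddbca
   5 |   3 | dbca
   6 |   2 | ddbca

[6, 1, 4, 5, 0, 3, 2]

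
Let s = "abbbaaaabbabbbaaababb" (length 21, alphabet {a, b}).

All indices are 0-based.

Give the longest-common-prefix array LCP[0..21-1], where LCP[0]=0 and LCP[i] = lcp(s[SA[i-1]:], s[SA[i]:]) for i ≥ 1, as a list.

rank→(start, suffix):
  0 → (4, 'aaaabbabbbaaababb')
  1 → (14, 'aaababb')
  2 → (5, 'aaabbabbbaaababb')
  3 → (15, 'aababb')
  4 → (6, 'aabbabbbaaababb')
  5 → (16, 'ababb')
  6 → (18, 'abb')
  7 → (7, 'abbabbbaaababb')
  8 → (0, 'abbbaaaabbabbbaaababb')
  9 → (10, 'abbbaaababb')
  10 → (20, 'b')
  11 → (3, 'baaaabbabbbaaababb')
  12 → (13, 'baaababb')
  13 → (17, 'babb')
  14 → (9, 'babbbaaababb')
  15 → (19, 'bb')
  16 → (2, 'bbaaaabbabbbaaababb')
  17 → (12, 'bbaaababb')
  18 → (8, 'bbabbbaaababb')
  19 → (1, 'bbbaaaabbabbbaaababb')
  20 → (11, 'bbbaaababb')

SA = [4, 14, 5, 15, 6, 16, 18, 7, 0, 10, 20, 3, 13, 17, 9, 19, 2, 12, 8, 1, 11]
i: (SA[i-1],SA[i]) lcp shared
  1: (4,14) 3 'aaa'
  2: (14,5) 4 'aaab'
  3: (5,15) 2 'aa'
  4: (15,6) 3 'aab'
  5: (6,16) 1 'a'
  6: (16,18) 2 'ab'
  7: (18,7) 3 'abb'
  8: (7,0) 3 'abb'
  9: (0,10) 7 'abbbaaa'
  10: (10,20) 0 ''
  11: (20,3) 1 'b'
  12: (3,13) 4 'baaa'
  13: (13,17) 2 'ba'
  14: (17,9) 4 'babb'
  15: (9,19) 1 'b'
  16: (19,2) 2 'bb'
  17: (2,12) 5 'bbaaa'
  18: (12,8) 3 'bba'
  19: (8,1) 2 'bb'
  20: (1,11) 6 'bbbaaa'

[0, 3, 4, 2, 3, 1, 2, 3, 3, 7, 0, 1, 4, 2, 4, 1, 2, 5, 3, 2, 6]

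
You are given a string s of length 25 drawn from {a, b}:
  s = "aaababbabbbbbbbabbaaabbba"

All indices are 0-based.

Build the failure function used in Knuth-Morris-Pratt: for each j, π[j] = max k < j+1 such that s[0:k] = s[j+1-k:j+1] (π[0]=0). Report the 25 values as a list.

π[0] = 0
j=1 s[j]='a': π[1]=1 (border 'a')
j=2 s[j]='a': π[2]=2 (border 'aa')
j=3 s[j]='b': k: 2→1→0; π[3]=0 (border '')
j=4 s[j]='a': π[4]=1 (border 'a')
j=5 s[j]='b': k: 1→0; π[5]=0 (border '')
j=6 s[j]='b': π[6]=0 (border '')
j=7 s[j]='a': π[7]=1 (border 'a')
j=8 s[j]='b': k: 1→0; π[8]=0 (border '')
j=9 s[j]='b': π[9]=0 (border '')
j=10 s[j]='b': π[10]=0 (border '')
j=11 s[j]='b': π[11]=0 (border '')
j=12 s[j]='b': π[12]=0 (border '')
j=13 s[j]='b': π[13]=0 (border '')
j=14 s[j]='b': π[14]=0 (border '')
j=15 s[j]='a': π[15]=1 (border 'a')
j=16 s[j]='b': k: 1→0; π[16]=0 (border '')
j=17 s[j]='b': π[17]=0 (border '')
j=18 s[j]='a': π[18]=1 (border 'a')
j=19 s[j]='a': π[19]=2 (border 'aa')
j=20 s[j]='a': π[20]=3 (border 'aaa')
j=21 s[j]='b': π[21]=4 (border 'aaab')
j=22 s[j]='b': k: 4→0; π[22]=0 (border '')
j=23 s[j]='b': π[23]=0 (border '')
j=24 s[j]='a': π[24]=1 (border 'a')

[0, 1, 2, 0, 1, 0, 0, 1, 0, 0, 0, 0, 0, 0, 0, 1, 0, 0, 1, 2, 3, 4, 0, 0, 1]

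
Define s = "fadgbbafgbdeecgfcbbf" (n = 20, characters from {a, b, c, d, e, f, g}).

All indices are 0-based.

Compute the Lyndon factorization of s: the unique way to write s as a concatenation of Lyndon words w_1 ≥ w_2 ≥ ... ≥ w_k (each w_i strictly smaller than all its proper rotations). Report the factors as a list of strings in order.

["f", "adgbbafgbdeecgfcbbf"]

emit factor 1: 'f' (i=0, period=1)
emit factor 2: 'adgbbafgbdeecgfcbbf' (i=1, period=19)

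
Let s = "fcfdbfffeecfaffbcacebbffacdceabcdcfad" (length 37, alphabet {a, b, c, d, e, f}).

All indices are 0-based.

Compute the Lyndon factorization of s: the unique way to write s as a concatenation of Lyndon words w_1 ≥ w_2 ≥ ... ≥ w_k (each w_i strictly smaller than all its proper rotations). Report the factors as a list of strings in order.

["f", "cfd", "bfffeecf", "affbc", "acebbff", "acdce", "abcdcfad"]

emit factor 1: 'f' (i=0, period=1)
emit factor 2: 'cfd' (i=1, period=3)
emit factor 3: 'bfffeecf' (i=4, period=8)
emit factor 4: 'affbc' (i=12, period=5)
emit factor 5: 'acebbff' (i=17, period=7)
emit factor 6: 'acdce' (i=24, period=5)
emit factor 7: 'abcdcfad' (i=29, period=8)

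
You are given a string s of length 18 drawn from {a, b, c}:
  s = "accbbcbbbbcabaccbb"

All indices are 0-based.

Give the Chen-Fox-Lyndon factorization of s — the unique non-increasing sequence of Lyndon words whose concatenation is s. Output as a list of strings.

["accbbcbbbbc", "abaccbb"]

emit factor 1: 'accbbcbbbbc' (i=0, period=11)
emit factor 2: 'abaccbb' (i=11, period=7)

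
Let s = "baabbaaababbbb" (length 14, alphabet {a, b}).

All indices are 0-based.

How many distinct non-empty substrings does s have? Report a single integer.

80

rank→(start, suffix):
  0 → (5, 'aaababbbb')
  1 → (6, 'aababbbb')
  2 → (1, 'aabbaaababbbb')
  3 → (7, 'ababbbb')
  4 → (2, 'abbaaababbbb')
  5 → (9, 'abbbb')
  6 → (13, 'b')
  7 → (4, 'baaababbbb')
  8 → (0, 'baabbaaababbbb')
  9 → (8, 'babbbb')
  10 → (12, 'bb')
  11 → (3, 'bbaaababbbb')
  12 → (11, 'bbb')
  13 → (10, 'bbbb')

SA = [5, 6, 1, 7, 2, 9, 13, 4, 0, 8, 12, 3, 11, 10]
rank  pair      lcp
   1  s[5:],s[6:]  2  'aa'
   2  s[6:],s[1:]  3  'aab'
   3  s[1:],s[7:]  1  'a'
   4  s[7:],s[2:]  2  'ab'
   5  s[2:],s[9:]  3  'abb'
   6  s[9:],s[13:]  0  ''
   7  s[13:],s[4:]  1  'b'
   8  s[4:],s[0:]  3  'baa'
   9  s[0:],s[8:]  2  'ba'
  10  s[8:],s[12:]  1  'b'
  11  s[12:],s[3:]  2  'bb'
  12  s[3:],s[11:]  2  'bb'
  13  s[11:],s[10:]  3  'bbb'

n(n+1)/2 = 14·15/2 = 105
Σ LCP = 0 + 2 + 3 + 1 + 2 + 3 + 0 + 1 + 3 + 2 + 1 + 2 + 2 + 3 = 25
distinct = 105 − 25 = 80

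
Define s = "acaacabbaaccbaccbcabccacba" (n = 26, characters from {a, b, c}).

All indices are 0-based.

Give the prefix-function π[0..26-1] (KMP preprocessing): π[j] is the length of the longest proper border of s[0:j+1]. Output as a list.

π[0] = 0
j=1 s[j]='c': π[1]=0 (border '')
j=2 s[j]='a': π[2]=1 (border 'a')
j=3 s[j]='a': k: 1→0; π[3]=1 (border 'a')
j=4 s[j]='c': π[4]=2 (border 'ac')
j=5 s[j]='a': π[5]=3 (border 'aca')
j=6 s[j]='b': k: 3→1→0; π[6]=0 (border '')
j=7 s[j]='b': π[7]=0 (border '')
j=8 s[j]='a': π[8]=1 (border 'a')
j=9 s[j]='a': k: 1→0; π[9]=1 (border 'a')
j=10 s[j]='c': π[10]=2 (border 'ac')
j=11 s[j]='c': k: 2→0; π[11]=0 (border '')
j=12 s[j]='b': π[12]=0 (border '')
j=13 s[j]='a': π[13]=1 (border 'a')
j=14 s[j]='c': π[14]=2 (border 'ac')
j=15 s[j]='c': k: 2→0; π[15]=0 (border '')
j=16 s[j]='b': π[16]=0 (border '')
j=17 s[j]='c': π[17]=0 (border '')
j=18 s[j]='a': π[18]=1 (border 'a')
j=19 s[j]='b': k: 1→0; π[19]=0 (border '')
j=20 s[j]='c': π[20]=0 (border '')
j=21 s[j]='c': π[21]=0 (border '')
j=22 s[j]='a': π[22]=1 (border 'a')
j=23 s[j]='c': π[23]=2 (border 'ac')
j=24 s[j]='b': k: 2→0; π[24]=0 (border '')
j=25 s[j]='a': π[25]=1 (border 'a')

[0, 0, 1, 1, 2, 3, 0, 0, 1, 1, 2, 0, 0, 1, 2, 0, 0, 0, 1, 0, 0, 0, 1, 2, 0, 1]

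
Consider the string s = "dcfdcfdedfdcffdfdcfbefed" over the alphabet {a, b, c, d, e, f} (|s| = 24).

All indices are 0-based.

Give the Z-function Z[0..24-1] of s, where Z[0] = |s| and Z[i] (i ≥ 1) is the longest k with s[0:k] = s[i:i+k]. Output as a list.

[24, 0, 0, 4, 0, 0, 1, 0, 1, 0, 3, 0, 0, 0, 1, 0, 3, 0, 0, 0, 0, 0, 0, 1]

Z[0]=24
i=1: fresh scan; Z[1]=0
i=2: fresh scan; Z[2]=0
i=3: fresh scan; Z[3]=4 scan→box=[3,7)
i=4: min(r-i=3, Z[1]=0)=0; Z[4]=0
i=5: min(r-i=2, Z[2]=0)=0; Z[5]=0
i=6: min(r-i=1, Z[3]=4)=1; Z[6]=1
i=7: fresh scan; Z[7]=0
i=8: fresh scan; Z[8]=1 scan→box=[8,9)
i=9: fresh scan; Z[9]=0
i=10: fresh scan; Z[10]=3 scan→box=[10,13)
i=11: min(r-i=2, Z[1]=0)=0; Z[11]=0
i=12: min(r-i=1, Z[2]=0)=0; Z[12]=0
i=13: fresh scan; Z[13]=0
i=14: fresh scan; Z[14]=1 scan→box=[14,15)
i=15: fresh scan; Z[15]=0
i=16: fresh scan; Z[16]=3 scan→box=[16,19)
i=17: min(r-i=2, Z[1]=0)=0; Z[17]=0
i=18: min(r-i=1, Z[2]=0)=0; Z[18]=0
i=19: fresh scan; Z[19]=0
i=20: fresh scan; Z[20]=0
i=21: fresh scan; Z[21]=0
i=22: fresh scan; Z[22]=0
i=23: fresh scan; Z[23]=1 scan→box=[23,24)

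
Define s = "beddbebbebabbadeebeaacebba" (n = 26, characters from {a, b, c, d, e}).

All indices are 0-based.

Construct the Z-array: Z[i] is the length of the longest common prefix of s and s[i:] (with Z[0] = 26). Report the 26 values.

Z[0]=26
i=1: i≥r, start 0; Z[1]=0
i=2: i≥r, start 0; Z[2]=0
i=3: i≥r, start 0; Z[3]=0
i=4: i≥r, start 0; Z[4]=2 scan→box=[4,6)
i=5: min(r-i=1, Z[1]=0)=0; Z[5]=0
i=6: i≥r, start 0; Z[6]=1 scan→box=[6,7)
i=7: i≥r, start 0; Z[7]=2 scan→box=[7,9)
i=8: min(r-i=1, Z[1]=0)=0; Z[8]=0
i=9: i≥r, start 0; Z[9]=1 scan→box=[9,10)
i=10: i≥r, start 0; Z[10]=0
i=11: i≥r, start 0; Z[11]=1 scan→box=[11,12)
i=12: i≥r, start 0; Z[12]=1 scan→box=[12,13)
i=13: i≥r, start 0; Z[13]=0
i=14: i≥r, start 0; Z[14]=0
i=15: i≥r, start 0; Z[15]=0
i=16: i≥r, start 0; Z[16]=0
i=17: i≥r, start 0; Z[17]=2 scan→box=[17,19)
i=18: min(r-i=1, Z[1]=0)=0; Z[18]=0
i=19: i≥r, start 0; Z[19]=0
i=20: i≥r, start 0; Z[20]=0
i=21: i≥r, start 0; Z[21]=0
i=22: i≥r, start 0; Z[22]=0
i=23: i≥r, start 0; Z[23]=1 scan→box=[23,24)
i=24: i≥r, start 0; Z[24]=1 scan→box=[24,25)
i=25: i≥r, start 0; Z[25]=0

[26, 0, 0, 0, 2, 0, 1, 2, 0, 1, 0, 1, 1, 0, 0, 0, 0, 2, 0, 0, 0, 0, 0, 1, 1, 0]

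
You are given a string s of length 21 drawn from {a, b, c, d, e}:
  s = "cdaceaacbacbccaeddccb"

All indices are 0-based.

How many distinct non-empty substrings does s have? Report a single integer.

rank | idx | suffix
   0 |   5 | aacbacbccaeddccb
   1 |   6 | acbacbccaeddccb
   2 |   9 | acbccaeddccb
   3 |   2 | aceaacbacbccaeddccb
   4 |  14 | aeddccb
   5 |  20 | b
   6 |   8 | bacbccaeddccb
   7 |  11 | bccaeddccb
   8 |  13 | caeddccb
   9 |  19 | cb
  10 |   7 | cbacbccaeddccb
  11 |  10 | cbccaeddccb
  12 |  12 | ccaeddccb
  13 |  18 | ccb
  14 |   0 | cdaceaacbacbccaeddccb
  15 |   3 | ceaacbacbccaeddccb
  16 |   1 | daceaacbacbccaeddccb
  17 |  17 | dccb
  18 |  16 | ddccb
  19 |   4 | eaacbacbccaeddccb
  20 |  15 | eddccb

SA = [5, 6, 9, 2, 14, 20, 8, 11, 13, 19, 7, 10, 12, 18, 0, 3, 1, 17, 16, 4, 15]
rank  pair      lcp
   1  s[5:],s[6:]  1  'a'
   2  s[6:],s[9:]  3  'acb'
   3  s[9:],s[2:]  2  'ac'
   4  s[2:],s[14:]  1  'a'
   5  s[14:],s[20:]  0  ''
   6  s[20:],s[8:]  1  'b'
   7  s[8:],s[11:]  1  'b'
   8  s[11:],s[13:]  0  ''
   9  s[13:],s[19:]  1  'c'
  10  s[19:],s[7:]  2  'cb'
  11  s[7:],s[10:]  2  'cb'
  12  s[10:],s[12:]  1  'c'
  13  s[12:],s[18:]  2  'cc'
  14  s[18:],s[0:]  1  'c'
  15  s[0:],s[3:]  1  'c'
  16  s[3:],s[1:]  0  ''
  17  s[1:],s[17:]  1  'd'
  18  s[17:],s[16:]  1  'd'
  19  s[16:],s[4:]  0  ''
  20  s[4:],s[15:]  1  'e'

n(n+1)/2 = 21·22/2 = 231
Σ LCP = 0 + 1 + 3 + 2 + 1 + 0 + 1 + 1 + 0 + 1 + 2 + 2 + 1 + 2 + 1 + 1 + 0 + 1 + 1 + 0 + 1 = 22
distinct = 231 − 22 = 209

209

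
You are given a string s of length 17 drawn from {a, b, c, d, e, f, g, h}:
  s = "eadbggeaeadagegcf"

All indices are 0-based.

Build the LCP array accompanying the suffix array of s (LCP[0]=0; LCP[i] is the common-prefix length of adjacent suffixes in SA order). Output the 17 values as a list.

rank | idx | suffix
   0 |   9 | adagegcf
   1 |   1 | adbggeaeadagegcf
   2 |   7 | aeadagegcf
   3 |  11 | agegcf
   4 |   3 | bggeaeadagegcf
   5 |  15 | cf
   6 |  10 | dagegcf
   7 |   2 | dbggeaeadagegcf
   8 |   8 | eadagegcf
   9 |   0 | eadbggeaeadagegcf
  10 |   6 | eaeadagegcf
  11 |  13 | egcf
  12 |  16 | f
  13 |  14 | gcf
  14 |   5 | geaeadagegcf
  15 |  12 | gegcf
  16 |   4 | ggeaeadagegcf

SA = [9, 1, 7, 11, 3, 15, 10, 2, 8, 0, 6, 13, 16, 14, 5, 12, 4]
[i] adj suffixes → lcp
  [1] 9/1 → 2 ('ad')
  [2] 1/7 → 1 ('a')
  [3] 7/11 → 1 ('a')
  [4] 11/3 → 0 ('')
  [5] 3/15 → 0 ('')
  [6] 15/10 → 0 ('')
  [7] 10/2 → 1 ('d')
  [8] 2/8 → 0 ('')
  [9] 8/0 → 3 ('ead')
  [10] 0/6 → 2 ('ea')
  [11] 6/13 → 1 ('e')
  [12] 13/16 → 0 ('')
  [13] 16/14 → 0 ('')
  [14] 14/5 → 1 ('g')
  [15] 5/12 → 2 ('ge')
  [16] 12/4 → 1 ('g')

[0, 2, 1, 1, 0, 0, 0, 1, 0, 3, 2, 1, 0, 0, 1, 2, 1]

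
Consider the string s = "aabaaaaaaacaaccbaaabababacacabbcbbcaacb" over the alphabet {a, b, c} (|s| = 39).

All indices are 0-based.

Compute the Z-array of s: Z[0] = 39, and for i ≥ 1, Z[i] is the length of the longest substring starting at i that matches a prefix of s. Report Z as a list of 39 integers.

[39, 1, 0, 2, 2, 2, 2, 2, 2, 1, 0, 2, 1, 0, 0, 0, 2, 4, 1, 0, 1, 0, 1, 0, 1, 0, 1, 0, 1, 0, 0, 0, 0, 0, 0, 2, 1, 0, 0]

Z[0]=39
i=1: outside box; Z[1]=1 scan→box=[1,2)
i=2: outside box; Z[2]=0
i=3: outside box; Z[3]=2 scan→box=[3,5)
i=4: min(r-i=1, Z[1]=1)=1; Z[4]=2 scan→box=[4,6)
i=5: min(r-i=1, Z[1]=1)=1; Z[5]=2 scan→box=[5,7)
i=6: min(r-i=1, Z[1]=1)=1; Z[6]=2 scan→box=[6,8)
i=7: min(r-i=1, Z[1]=1)=1; Z[7]=2 scan→box=[7,9)
i=8: min(r-i=1, Z[1]=1)=1; Z[8]=2 scan→box=[8,10)
i=9: min(r-i=1, Z[1]=1)=1; Z[9]=1
i=10: outside box; Z[10]=0
i=11: outside box; Z[11]=2 scan→box=[11,13)
i=12: min(r-i=1, Z[1]=1)=1; Z[12]=1
i=13: outside box; Z[13]=0
i=14: outside box; Z[14]=0
i=15: outside box; Z[15]=0
i=16: outside box; Z[16]=2 scan→box=[16,18)
i=17: min(r-i=1, Z[1]=1)=1; Z[17]=4 scan→box=[17,21)
i=18: min(r-i=3, Z[1]=1)=1; Z[18]=1
i=19: min(r-i=2, Z[2]=0)=0; Z[19]=0
i=20: min(r-i=1, Z[3]=2)=1; Z[20]=1
i=21: outside box; Z[21]=0
i=22: outside box; Z[22]=1 scan→box=[22,23)
i=23: outside box; Z[23]=0
i=24: outside box; Z[24]=1 scan→box=[24,25)
i=25: outside box; Z[25]=0
i=26: outside box; Z[26]=1 scan→box=[26,27)
i=27: outside box; Z[27]=0
i=28: outside box; Z[28]=1 scan→box=[28,29)
i=29: outside box; Z[29]=0
i=30: outside box; Z[30]=0
i=31: outside box; Z[31]=0
i=32: outside box; Z[32]=0
i=33: outside box; Z[33]=0
i=34: outside box; Z[34]=0
i=35: outside box; Z[35]=2 scan→box=[35,37)
i=36: min(r-i=1, Z[1]=1)=1; Z[36]=1
i=37: outside box; Z[37]=0
i=38: outside box; Z[38]=0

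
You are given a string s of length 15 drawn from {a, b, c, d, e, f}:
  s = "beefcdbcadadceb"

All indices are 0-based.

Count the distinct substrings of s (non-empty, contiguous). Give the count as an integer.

110

sorted suffixes:
  #0 SA[0]=8  'adadceb'
  #1 SA[1]=10  'adceb'
  #2 SA[2]=14  'b'
  #3 SA[3]=6  'bcadadceb'
  #4 SA[4]=0  'beefcdbcadadceb'
  #5 SA[5]=7  'cadadceb'
  #6 SA[6]=4  'cdbcadadceb'
  #7 SA[7]=12  'ceb'
  #8 SA[8]=9  'dadceb'
  #9 SA[9]=5  'dbcadadceb'
  #10 SA[10]=11  'dceb'
  #11 SA[11]=13  'eb'
  #12 SA[12]=1  'eefcdbcadadceb'
  #13 SA[13]=2  'efcdbcadadceb'
  #14 SA[14]=3  'fcdbcadadceb'

SA = [8, 10, 14, 6, 0, 7, 4, 12, 9, 5, 11, 13, 1, 2, 3]
[i] adj suffixes → lcp
  [1] 8/10 → 2 ('ad')
  [2] 10/14 → 0 ('')
  [3] 14/6 → 1 ('b')
  [4] 6/0 → 1 ('b')
  [5] 0/7 → 0 ('')
  [6] 7/4 → 1 ('c')
  [7] 4/12 → 1 ('c')
  [8] 12/9 → 0 ('')
  [9] 9/5 → 1 ('d')
  [10] 5/11 → 1 ('d')
  [11] 11/13 → 0 ('')
  [12] 13/1 → 1 ('e')
  [13] 1/2 → 1 ('e')
  [14] 2/3 → 0 ('')

n(n+1)/2 = 15·16/2 = 120
Σ LCP = 0 + 2 + 0 + 1 + 1 + 0 + 1 + 1 + 0 + 1 + 1 + 0 + 1 + 1 + 0 = 10
distinct = 120 − 10 = 110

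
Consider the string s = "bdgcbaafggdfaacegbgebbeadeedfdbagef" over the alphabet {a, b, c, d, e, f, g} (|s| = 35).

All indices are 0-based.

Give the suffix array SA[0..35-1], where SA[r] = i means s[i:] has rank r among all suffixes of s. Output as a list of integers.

[12, 5, 13, 23, 6, 31, 4, 30, 20, 0, 21, 17, 3, 14, 29, 24, 10, 27, 1, 22, 19, 26, 25, 33, 15, 34, 11, 28, 7, 16, 2, 9, 18, 32, 8]

rank→(start, suffix):
  0 → (12, 'aacegbgebbeadeedfdbagef')
  1 → (5, 'aafggdfaacegbgebbeadeedfdbagef')
  2 → (13, 'acegbgebbeadeedfdbagef')
  3 → (23, 'adeedfdbagef')
  4 → (6, 'afggdfaacegbgebbeadeedfdbagef')
  5 → (31, 'agef')
  6 → (4, 'baafggdfaacegbgebbeadeedfdbagef')
  7 → (30, 'bagef')
  8 → (20, 'bbeadeedfdbagef')
  9 → (0, 'bdgcbaafggdfaacegbgebbeadeedfdbagef')
  10 → (21, 'beadeedfdbagef')
  11 → (17, 'bgebbeadeedfdbagef')
  12 → (3, 'cbaafggdfaacegbgebbeadeedfdbagef')
  13 → (14, 'cegbgebbeadeedfdbagef')
  14 → (29, 'dbagef')
  15 → (24, 'deedfdbagef')
  16 → (10, 'dfaacegbgebbeadeedfdbagef')
  17 → (27, 'dfdbagef')
  18 → (1, 'dgcbaafggdfaacegbgebbeadeedfdbagef')
  19 → (22, 'eadeedfdbagef')
  20 → (19, 'ebbeadeedfdbagef')
  21 → (26, 'edfdbagef')
  22 → (25, 'eedfdbagef')
  23 → (33, 'ef')
  24 → (15, 'egbgebbeadeedfdbagef')
  25 → (34, 'f')
  26 → (11, 'faacegbgebbeadeedfdbagef')
  27 → (28, 'fdbagef')
  28 → (7, 'fggdfaacegbgebbeadeedfdbagef')
  29 → (16, 'gbgebbeadeedfdbagef')
  30 → (2, 'gcbaafggdfaacegbgebbeadeedfdbagef')
  31 → (9, 'gdfaacegbgebbeadeedfdbagef')
  32 → (18, 'gebbeadeedfdbagef')
  33 → (32, 'gef')
  34 → (8, 'ggdfaacegbgebbeadeedfdbagef')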